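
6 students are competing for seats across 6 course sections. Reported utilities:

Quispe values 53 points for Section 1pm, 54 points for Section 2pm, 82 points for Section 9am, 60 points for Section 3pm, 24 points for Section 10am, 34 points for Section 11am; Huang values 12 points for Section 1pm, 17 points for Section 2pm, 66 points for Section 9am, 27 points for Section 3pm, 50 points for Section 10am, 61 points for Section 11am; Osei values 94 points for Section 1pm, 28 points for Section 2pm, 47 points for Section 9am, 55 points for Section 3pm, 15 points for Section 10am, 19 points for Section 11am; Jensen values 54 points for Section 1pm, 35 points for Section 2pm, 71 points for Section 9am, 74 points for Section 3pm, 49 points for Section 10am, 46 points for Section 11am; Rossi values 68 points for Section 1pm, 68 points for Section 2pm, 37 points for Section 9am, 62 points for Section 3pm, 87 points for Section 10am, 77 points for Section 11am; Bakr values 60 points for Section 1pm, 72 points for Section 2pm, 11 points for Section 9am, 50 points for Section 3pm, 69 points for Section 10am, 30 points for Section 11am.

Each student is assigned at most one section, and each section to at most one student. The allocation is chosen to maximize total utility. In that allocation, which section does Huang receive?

This is the linear assignment problem.
Optimal: Quispe→Section 9am (82 points), Huang→Section 11am (61 points), Osei→Section 1pm (94 points), Jensen→Section 3pm (74 points), Rossi→Section 10am (87 points), Bakr→Section 2pm (72 points) — total 82+61+94+74+87+72 = 470 points.
Huang's own top section is Section 9am (66 points), but forcing Huang→Section 9am and reassigning the rest optimally gives only 434 points — worse by 36.

Huang receives Section 11am.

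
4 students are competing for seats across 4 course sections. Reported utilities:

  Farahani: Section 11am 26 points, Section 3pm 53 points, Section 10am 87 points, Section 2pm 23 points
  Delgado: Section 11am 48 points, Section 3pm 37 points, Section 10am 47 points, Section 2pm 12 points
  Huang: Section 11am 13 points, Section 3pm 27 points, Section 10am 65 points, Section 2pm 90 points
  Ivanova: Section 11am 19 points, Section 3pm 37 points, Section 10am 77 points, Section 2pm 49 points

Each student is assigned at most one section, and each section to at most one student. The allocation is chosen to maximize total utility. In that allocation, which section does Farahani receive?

Treat this as an assignment problem: match each student to one section.
Optimal: Farahani→Section 3pm (53 points), Delgado→Section 11am (48 points), Huang→Section 2pm (90 points), Ivanova→Section 10am (77 points) — total 53+48+90+77 = 268 points.
Row-greedy (each student in turn takes its best remaining section) gives 262 points, worse by 6.
Farahani's own top section is Section 10am (87 points), but forcing Farahani→Section 10am and reassigning the rest optimally gives only 262 points — worse by 6.

Farahani receives Section 3pm.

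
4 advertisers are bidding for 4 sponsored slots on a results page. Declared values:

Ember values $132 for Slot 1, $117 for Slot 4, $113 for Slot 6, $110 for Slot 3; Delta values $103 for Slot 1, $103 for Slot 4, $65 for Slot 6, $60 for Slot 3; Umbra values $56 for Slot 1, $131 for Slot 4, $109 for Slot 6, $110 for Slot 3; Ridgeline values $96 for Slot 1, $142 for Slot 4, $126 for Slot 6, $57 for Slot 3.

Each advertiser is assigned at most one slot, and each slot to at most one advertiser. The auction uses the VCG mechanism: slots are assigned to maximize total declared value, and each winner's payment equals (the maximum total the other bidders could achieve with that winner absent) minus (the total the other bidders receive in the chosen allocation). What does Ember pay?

Ember pays $21.

Efficient allocation: Ember→Slot 1 ($132), Delta→Slot 4 ($103), Umbra→Slot 3 ($110), Ridgeline→Slot 6 ($126); total welfare W = $471.
Ember receives Slot 1 at value $132, so the others get W − 132 = $339.
Without Ember: best allocation of the remaining 3 bidders over all 4 slots is Delta→Slot 1 ($103), Umbra→Slot 4 ($131), Ridgeline→Slot 6 ($126), total $360.
VCG payment = (others' best without Ember) − (others' welfare with Ember) = 360 − 339 = $21.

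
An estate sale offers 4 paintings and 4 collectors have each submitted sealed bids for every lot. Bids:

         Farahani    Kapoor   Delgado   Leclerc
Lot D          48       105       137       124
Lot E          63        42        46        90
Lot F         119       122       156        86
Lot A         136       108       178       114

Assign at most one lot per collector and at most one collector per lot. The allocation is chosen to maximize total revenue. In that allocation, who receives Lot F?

Farahani receives Lot F.

Optimal: Farahani→Lot F ($119), Kapoor→Lot D ($105), Delgado→Lot A ($178), Leclerc→Lot E ($90) — total 119+105+178+90 = $492.
Max-entry greedy (repeatedly take the single best remaining cell) gives $487, worse by 5.
Next-best assignment: Farahani→Lot E, Kapoor→Lot F, Delgado→Lot A, Leclerc→Lot D = $487.
Every other assignment is strictly worse.
Farahani's own top lot is Lot A ($136), but forcing Farahani→Lot A and reassigning the rest optimally gives only $487 — worse by 5.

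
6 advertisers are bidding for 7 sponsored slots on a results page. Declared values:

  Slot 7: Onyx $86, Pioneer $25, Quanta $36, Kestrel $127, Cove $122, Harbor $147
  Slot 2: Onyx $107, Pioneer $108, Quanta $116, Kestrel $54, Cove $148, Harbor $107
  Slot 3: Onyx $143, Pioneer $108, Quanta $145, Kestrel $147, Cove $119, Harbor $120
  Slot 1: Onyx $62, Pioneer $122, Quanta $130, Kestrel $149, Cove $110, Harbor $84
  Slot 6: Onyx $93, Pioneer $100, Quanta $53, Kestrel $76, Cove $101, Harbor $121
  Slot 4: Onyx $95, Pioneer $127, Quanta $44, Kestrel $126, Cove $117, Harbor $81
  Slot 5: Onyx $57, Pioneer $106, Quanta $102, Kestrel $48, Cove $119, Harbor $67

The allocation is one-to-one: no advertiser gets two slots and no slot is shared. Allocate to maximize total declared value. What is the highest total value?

Maximum total: $816

Optimal: Onyx→Slot 3 ($143), Pioneer→Slot 4 ($127), Quanta→Slot 5 ($102), Kestrel→Slot 1 ($149), Cove→Slot 2 ($148), Harbor→Slot 7 ($147) — total 143+127+102+149+148+147 = $816.
Column-greedy (each slot in turn goes to its best remaining advertiser) gives $767, worse by 49.
Swapping Pioneer↔Cove (Pioneer→Slot 2 $108, Cove→Slot 4 $117) loses 50.
Checked against all permutations: $816 is optimal.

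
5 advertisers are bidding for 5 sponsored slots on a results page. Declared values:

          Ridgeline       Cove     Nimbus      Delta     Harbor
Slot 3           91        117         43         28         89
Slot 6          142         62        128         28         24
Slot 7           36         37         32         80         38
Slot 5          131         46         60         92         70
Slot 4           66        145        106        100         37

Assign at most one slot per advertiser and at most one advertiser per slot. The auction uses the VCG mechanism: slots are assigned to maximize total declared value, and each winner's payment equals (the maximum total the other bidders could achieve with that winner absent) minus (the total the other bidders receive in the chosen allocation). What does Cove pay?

Efficient allocation: Ridgeline→Slot 5 ($131), Cove→Slot 4 ($145), Nimbus→Slot 6 ($128), Delta→Slot 7 ($80), Harbor→Slot 3 ($89); total welfare W = $573.
Cove receives Slot 4 at value $145, so the others get W − 145 = $428.
Without Cove: best allocation of the remaining 4 bidders over all 5 slots is Ridgeline→Slot 5 ($131), Nimbus→Slot 6 ($128), Delta→Slot 4 ($100), Harbor→Slot 3 ($89), total $448.
VCG payment = (others' best without Cove) − (others' welfare with Cove) = 448 − 428 = $20.

Cove pays $20.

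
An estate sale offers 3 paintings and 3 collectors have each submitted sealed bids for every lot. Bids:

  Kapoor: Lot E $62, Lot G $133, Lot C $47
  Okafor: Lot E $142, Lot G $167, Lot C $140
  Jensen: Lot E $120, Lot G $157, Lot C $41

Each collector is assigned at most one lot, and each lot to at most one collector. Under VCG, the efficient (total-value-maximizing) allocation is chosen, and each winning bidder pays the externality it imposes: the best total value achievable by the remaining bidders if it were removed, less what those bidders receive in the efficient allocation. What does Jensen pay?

Efficient allocation: Kapoor→Lot G ($133), Okafor→Lot C ($140), Jensen→Lot E ($120); total welfare W = $393.
Jensen receives Lot E at value $120, so the others get W − 120 = $273.
Without Jensen: best allocation of the remaining 2 bidders over all 3 lots is Kapoor→Lot G ($133), Okafor→Lot E ($142), total $275.
VCG payment = (others' best without Jensen) − (others' welfare with Jensen) = 275 − 273 = $2.

Jensen pays $2.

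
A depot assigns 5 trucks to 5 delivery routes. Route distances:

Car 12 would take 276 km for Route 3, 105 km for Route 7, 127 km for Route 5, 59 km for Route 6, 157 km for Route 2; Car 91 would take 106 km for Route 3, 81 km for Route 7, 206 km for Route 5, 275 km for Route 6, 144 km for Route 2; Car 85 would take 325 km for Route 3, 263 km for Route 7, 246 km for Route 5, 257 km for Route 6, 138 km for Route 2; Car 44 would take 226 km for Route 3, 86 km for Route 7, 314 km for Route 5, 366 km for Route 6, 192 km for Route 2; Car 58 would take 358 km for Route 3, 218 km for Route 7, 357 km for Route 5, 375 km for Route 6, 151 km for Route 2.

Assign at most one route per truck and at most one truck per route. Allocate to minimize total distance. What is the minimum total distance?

Min total: 648 km

Optimal: Car 12→Route 6 (59 km), Car 91→Route 3 (106 km), Car 85→Route 5 (246 km), Car 44→Route 7 (86 km), Car 58→Route 2 (151 km) — total 59+106+246+86+151 = 648 km.
Min-entry greedy (repeatedly take the single cheapest remaining cell) gives 861 km, worse by 213.
Swapping Car 85↔Car 44 (Car 85→Route 7 263 km, Car 44→Route 5 314 km) adds 245.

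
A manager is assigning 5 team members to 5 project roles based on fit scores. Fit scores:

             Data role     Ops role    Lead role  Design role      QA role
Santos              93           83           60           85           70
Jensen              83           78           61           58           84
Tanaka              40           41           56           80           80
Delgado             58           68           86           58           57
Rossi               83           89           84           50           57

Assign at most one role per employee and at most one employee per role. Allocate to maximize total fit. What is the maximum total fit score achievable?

Optimal: Santos→Data role (93 pts), Jensen→QA role (84 pts), Tanaka→Design role (80 pts), Delgado→Lead role (86 pts), Rossi→Ops role (89 pts) — total 93+84+80+86+89 = 432 pts.

Maximum total: 432 pts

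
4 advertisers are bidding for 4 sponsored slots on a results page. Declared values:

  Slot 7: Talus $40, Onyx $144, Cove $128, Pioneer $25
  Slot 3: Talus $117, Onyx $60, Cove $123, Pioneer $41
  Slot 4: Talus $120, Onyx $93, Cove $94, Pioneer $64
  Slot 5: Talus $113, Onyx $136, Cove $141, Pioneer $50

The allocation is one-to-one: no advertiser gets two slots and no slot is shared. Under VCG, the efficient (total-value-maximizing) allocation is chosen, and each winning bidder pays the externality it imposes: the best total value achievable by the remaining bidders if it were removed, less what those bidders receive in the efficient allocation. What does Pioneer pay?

Pioneer pays $3.

Efficient allocation: Talus→Slot 3 ($117), Onyx→Slot 7 ($144), Cove→Slot 5 ($141), Pioneer→Slot 4 ($64); total welfare W = $466.
Pioneer receives Slot 4 at value $64, so the others get W − 64 = $402.
Without Pioneer: best allocation of the remaining 3 bidders over all 4 slots is Talus→Slot 4 ($120), Onyx→Slot 7 ($144), Cove→Slot 5 ($141), total $405.
VCG payment = (others' best without Pioneer) − (others' welfare with Pioneer) = 405 − 402 = $3.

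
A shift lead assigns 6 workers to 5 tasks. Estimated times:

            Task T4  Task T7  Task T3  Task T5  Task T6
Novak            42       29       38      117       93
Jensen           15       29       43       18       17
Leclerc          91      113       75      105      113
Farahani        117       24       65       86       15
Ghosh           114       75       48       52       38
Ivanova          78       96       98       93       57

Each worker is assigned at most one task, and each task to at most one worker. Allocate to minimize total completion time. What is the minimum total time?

Optimal: Jensen→Task T4 (15 min), Novak→Task T7 (29 min), Leclerc→Task T3 (75 min), Ghosh→Task T5 (52 min), Farahani→Task T6 (15 min) — total 15+29+75+52+15 = 186 min.
Min-entry greedy (repeatedly take the single cheapest remaining cell) gives 200 min, worse by 14.

Min total: 186 min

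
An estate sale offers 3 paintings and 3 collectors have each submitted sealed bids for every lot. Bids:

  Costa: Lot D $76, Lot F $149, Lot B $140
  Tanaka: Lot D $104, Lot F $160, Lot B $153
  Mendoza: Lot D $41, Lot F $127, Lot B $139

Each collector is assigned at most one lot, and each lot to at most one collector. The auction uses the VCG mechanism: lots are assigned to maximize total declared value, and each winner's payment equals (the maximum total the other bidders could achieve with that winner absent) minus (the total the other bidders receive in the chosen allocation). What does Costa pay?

Costa pays $56.

Efficient allocation: Costa→Lot F ($149), Tanaka→Lot D ($104), Mendoza→Lot B ($139); total welfare W = $392.
Costa receives Lot F at value $149, so the others get W − 149 = $243.
Without Costa: best allocation of the remaining 2 bidders over all 3 lots is Tanaka→Lot F ($160), Mendoza→Lot B ($139), total $299.
VCG payment = (others' best without Costa) − (others' welfare with Costa) = 299 − 243 = $56.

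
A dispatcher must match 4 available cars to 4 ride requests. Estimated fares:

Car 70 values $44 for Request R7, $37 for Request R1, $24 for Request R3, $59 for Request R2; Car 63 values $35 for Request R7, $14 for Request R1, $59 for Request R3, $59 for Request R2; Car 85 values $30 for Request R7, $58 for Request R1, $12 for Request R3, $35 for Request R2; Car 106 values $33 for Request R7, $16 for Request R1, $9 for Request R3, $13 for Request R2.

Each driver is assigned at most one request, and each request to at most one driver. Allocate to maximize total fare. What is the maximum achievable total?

Maximum total: $209

Optimal: Car 70→Request R2 ($59), Car 63→Request R3 ($59), Car 85→Request R1 ($58), Car 106→Request R7 ($33) — total 59+59+58+33 = $209.
Column-greedy (each request in turn goes to its best remaining driver) gives $174, worse by 35.
Next-best assignment: Car 70→Request R7, Car 63→Request R3, Car 85→Request R1, Car 106→Request R2 = $174.
Swapping Car 106↔Car 63 (Car 106→Request R3 $9, Car 63→Request R7 $35) loses 48.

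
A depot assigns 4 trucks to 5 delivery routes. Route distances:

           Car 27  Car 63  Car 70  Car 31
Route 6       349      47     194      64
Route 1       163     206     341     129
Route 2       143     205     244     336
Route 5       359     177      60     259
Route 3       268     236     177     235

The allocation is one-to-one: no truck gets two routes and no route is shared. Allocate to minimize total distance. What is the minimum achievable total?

This is a one-to-one assignment (minimum-cost bipartite matching).
Optimal: Car 27→Route 2 (143 km), Car 63→Route 6 (47 km), Car 70→Route 5 (60 km), Car 31→Route 1 (129 km) — total 143+47+60+129 = 379 km.
Next-best assignment: Car 27→Route 2, Car 63→Route 1, Car 70→Route 5, Car 31→Route 6 = 473 km.
Every other assignment is strictly worse.

Min total: 379 km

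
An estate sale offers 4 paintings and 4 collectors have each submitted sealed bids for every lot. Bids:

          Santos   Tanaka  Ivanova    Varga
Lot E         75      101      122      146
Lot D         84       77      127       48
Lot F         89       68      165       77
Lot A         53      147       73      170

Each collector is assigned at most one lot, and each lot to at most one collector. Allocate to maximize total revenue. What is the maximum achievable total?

Max total: $542

Optimal: Santos→Lot D ($84), Tanaka→Lot A ($147), Ivanova→Lot F ($165), Varga→Lot E ($146) — total 84+147+165+146 = $542.
Row-greedy (each collector in turn takes its best remaining lot) gives $509, worse by 33.
Every other assignment is strictly worse.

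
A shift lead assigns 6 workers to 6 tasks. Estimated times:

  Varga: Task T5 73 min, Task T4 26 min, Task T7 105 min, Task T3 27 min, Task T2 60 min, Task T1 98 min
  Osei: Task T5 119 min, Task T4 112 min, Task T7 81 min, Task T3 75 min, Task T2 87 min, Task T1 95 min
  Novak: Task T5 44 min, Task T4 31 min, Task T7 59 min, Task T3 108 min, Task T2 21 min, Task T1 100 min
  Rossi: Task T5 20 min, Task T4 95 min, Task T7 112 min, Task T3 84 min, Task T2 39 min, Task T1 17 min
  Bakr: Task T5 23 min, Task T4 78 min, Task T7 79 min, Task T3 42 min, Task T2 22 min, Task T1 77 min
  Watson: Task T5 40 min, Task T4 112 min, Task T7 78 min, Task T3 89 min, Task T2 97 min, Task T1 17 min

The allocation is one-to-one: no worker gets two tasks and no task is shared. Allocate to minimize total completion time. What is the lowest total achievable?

Minimum total: 198 min

Optimal: Varga→Task T3 (27 min), Osei→Task T7 (81 min), Novak→Task T4 (31 min), Rossi→Task T5 (20 min), Bakr→Task T2 (22 min), Watson→Task T1 (17 min) — total 27+81+31+20+22+17 = 198 min.
Every other assignment is strictly worse.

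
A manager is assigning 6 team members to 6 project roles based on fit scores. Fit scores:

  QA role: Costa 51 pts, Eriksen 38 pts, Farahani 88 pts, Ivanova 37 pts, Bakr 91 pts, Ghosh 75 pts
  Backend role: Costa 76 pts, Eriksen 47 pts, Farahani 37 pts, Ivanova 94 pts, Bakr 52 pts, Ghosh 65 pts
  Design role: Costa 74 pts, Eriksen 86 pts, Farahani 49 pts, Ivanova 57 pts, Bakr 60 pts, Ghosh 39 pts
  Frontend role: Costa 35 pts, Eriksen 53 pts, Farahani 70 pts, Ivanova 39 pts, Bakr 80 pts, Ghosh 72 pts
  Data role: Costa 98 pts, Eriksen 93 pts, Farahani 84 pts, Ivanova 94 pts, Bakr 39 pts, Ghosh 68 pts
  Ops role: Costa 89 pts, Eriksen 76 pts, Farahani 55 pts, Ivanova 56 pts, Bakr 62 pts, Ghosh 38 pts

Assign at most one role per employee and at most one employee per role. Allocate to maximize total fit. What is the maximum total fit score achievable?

Maximum total: 516 pts

Optimal: Costa→Ops role (89 pts), Eriksen→Design role (86 pts), Farahani→Data role (84 pts), Ivanova→Backend role (94 pts), Bakr→QA role (91 pts), Ghosh→Frontend role (72 pts) — total 89+86+84+94+91+72 = 516 pts.
Max-entry greedy (repeatedly take the single best remaining cell) gives 496 pts, worse by 20.
Swapping Ivanova↔Eriksen (Ivanova→Design role 57 pts, Eriksen→Backend role 47 pts) loses 76.
Every other assignment is strictly worse.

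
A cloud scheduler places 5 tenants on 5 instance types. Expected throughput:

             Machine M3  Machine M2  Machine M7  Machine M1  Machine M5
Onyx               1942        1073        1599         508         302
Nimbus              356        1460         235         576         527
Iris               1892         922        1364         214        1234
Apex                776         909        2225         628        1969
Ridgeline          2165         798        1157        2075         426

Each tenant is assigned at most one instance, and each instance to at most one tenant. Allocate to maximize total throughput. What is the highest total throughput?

Maximum total: 8995 ops/s

This is a one-to-one assignment (maximum-weight bipartite matching).
Optimal: Onyx→Machine M7 (1599 ops/s), Nimbus→Machine M2 (1460 ops/s), Iris→Machine M3 (1892 ops/s), Apex→Machine M5 (1969 ops/s), Ridgeline→Machine M1 (2075 ops/s) — total 1599+1460+1892+1969+2075 = 8995 ops/s.
Column-greedy (each instance in turn goes to its best remaining tenant) gives 7592 ops/s, worse by 1403.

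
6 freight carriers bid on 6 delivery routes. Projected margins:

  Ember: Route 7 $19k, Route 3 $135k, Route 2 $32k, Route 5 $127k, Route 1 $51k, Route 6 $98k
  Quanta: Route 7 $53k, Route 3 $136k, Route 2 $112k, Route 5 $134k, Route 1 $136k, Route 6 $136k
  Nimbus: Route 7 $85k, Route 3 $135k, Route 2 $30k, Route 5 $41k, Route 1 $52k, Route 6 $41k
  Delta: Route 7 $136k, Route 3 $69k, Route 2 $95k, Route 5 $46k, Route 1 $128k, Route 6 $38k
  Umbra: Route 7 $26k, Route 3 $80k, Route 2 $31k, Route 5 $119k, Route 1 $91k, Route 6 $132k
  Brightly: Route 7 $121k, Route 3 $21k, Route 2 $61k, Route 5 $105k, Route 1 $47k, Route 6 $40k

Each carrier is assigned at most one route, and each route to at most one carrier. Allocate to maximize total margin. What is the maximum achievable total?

Optimal: Ember→Route 5 ($127k), Quanta→Route 2 ($112k), Nimbus→Route 3 ($135k), Delta→Route 1 ($128k), Umbra→Route 6 ($132k), Brightly→Route 7 ($121k) — total 127+112+135+128+132+121 = $755k.
Every other assignment is strictly worse.

Maximum total: $755k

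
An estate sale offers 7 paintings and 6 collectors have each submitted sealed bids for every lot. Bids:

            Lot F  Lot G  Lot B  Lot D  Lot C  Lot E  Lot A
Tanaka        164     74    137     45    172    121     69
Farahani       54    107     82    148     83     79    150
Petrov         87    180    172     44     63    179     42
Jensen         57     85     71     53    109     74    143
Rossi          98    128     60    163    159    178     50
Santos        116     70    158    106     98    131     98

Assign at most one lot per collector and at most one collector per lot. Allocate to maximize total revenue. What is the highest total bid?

This is the linear assignment problem.
Optimal: Tanaka→Lot C ($172), Farahani→Lot D ($148), Petrov→Lot G ($180), Jensen→Lot A ($143), Rossi→Lot E ($178), Santos→Lot B ($158) — total 172+148+180+143+178+158 = $979.
Max-entry greedy (repeatedly take the single best remaining cell) gives $895, worse by 84.

Maximum total: $979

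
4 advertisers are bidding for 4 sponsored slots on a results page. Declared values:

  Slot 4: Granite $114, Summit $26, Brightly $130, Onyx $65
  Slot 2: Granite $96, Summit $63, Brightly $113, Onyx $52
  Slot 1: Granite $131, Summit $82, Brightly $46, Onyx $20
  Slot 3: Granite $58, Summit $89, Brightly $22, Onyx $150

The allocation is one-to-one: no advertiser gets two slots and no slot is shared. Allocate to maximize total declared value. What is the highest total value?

Optimal: Granite→Slot 1 ($131), Summit→Slot 2 ($63), Brightly→Slot 4 ($130), Onyx→Slot 3 ($150) — total 131+63+130+150 = $474.
Column-greedy (each slot in turn goes to its best remaining advertiser) gives $458, worse by 16.

Maximum total: $474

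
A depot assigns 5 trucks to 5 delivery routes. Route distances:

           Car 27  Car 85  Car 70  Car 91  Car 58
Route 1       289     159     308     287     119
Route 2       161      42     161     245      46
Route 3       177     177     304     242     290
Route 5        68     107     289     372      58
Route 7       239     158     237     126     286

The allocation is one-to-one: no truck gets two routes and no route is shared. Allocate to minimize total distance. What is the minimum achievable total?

Min total: 651 km

This is the linear assignment problem.
Optimal: Car 27→Route 5 (68 km), Car 85→Route 3 (177 km), Car 70→Route 2 (161 km), Car 91→Route 7 (126 km), Car 58→Route 1 (119 km) — total 68+177+161+126+119 = 651 km.
Min-entry greedy (repeatedly take the single cheapest remaining cell) gives 711 km, worse by 60.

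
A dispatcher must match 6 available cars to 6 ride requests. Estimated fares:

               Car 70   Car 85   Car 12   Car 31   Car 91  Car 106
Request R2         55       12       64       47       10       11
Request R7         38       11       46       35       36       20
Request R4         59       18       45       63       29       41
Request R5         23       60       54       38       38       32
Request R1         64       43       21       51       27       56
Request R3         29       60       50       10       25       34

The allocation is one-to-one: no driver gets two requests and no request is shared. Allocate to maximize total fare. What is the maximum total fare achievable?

Treat this as an assignment problem: match each driver to one request.
Optimal: Car 70→Request R2 ($55), Car 85→Request R3 ($60), Car 12→Request R5 ($54), Car 31→Request R4 ($63), Car 91→Request R7 ($36), Car 106→Request R1 ($56) — total 55+60+54+63+36+56 = $324.
Max-entry greedy (repeatedly take the single best remaining cell) gives $321, worse by 3.

Maximum total: $324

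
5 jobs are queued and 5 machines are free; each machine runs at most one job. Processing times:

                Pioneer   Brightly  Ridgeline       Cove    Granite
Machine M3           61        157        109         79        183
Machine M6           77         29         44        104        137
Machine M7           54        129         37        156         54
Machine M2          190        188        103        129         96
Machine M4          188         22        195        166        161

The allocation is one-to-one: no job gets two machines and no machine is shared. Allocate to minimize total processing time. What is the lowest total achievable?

This is a one-to-one assignment (minimum-cost bipartite matching).
Optimal: Pioneer→Machine M7 (54 min), Brightly→Machine M4 (22 min), Ridgeline→Machine M6 (44 min), Cove→Machine M3 (79 min), Granite→Machine M2 (96 min) — total 54+22+44+79+96 = 295 min.
Column-greedy (each machine in turn goes to its cheapest remaining job) gives 389 min, worse by 94.
Next-best assignment: Pioneer→Machine M3, Brightly→Machine M4, Ridgeline→Machine M6, Cove→Machine M2, Granite→Machine M7 = 310 min.
Swapping Granite↔Pioneer (Granite→Machine M7 54 min, Pioneer→Machine M2 190 min) adds 94.
Checked against all permutations: 295 min is optimal.

Min total: 295 min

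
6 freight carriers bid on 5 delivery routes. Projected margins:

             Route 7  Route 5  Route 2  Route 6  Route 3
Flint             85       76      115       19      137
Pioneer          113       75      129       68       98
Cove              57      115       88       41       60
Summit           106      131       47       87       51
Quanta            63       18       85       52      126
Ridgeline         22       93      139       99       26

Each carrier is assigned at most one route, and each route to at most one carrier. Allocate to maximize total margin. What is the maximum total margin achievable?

Max total: $591k

This is a one-to-one assignment (maximum-weight bipartite matching).
Optimal: Pioneer→Route 7 ($113k), Cove→Route 5 ($115k), Ridgeline→Route 2 ($139k), Summit→Route 6 ($87k), Flint→Route 3 ($137k) — total 113+115+139+87+137 = $591k.
Column-greedy (each route in turn goes to its best remaining carrier) gives $572k, worse by 19.
Next-best assignment: Summit→Route 7, Cove→Route 5, Pioneer→Route 2, Ridgeline→Route 6, Flint→Route 3 = $586k.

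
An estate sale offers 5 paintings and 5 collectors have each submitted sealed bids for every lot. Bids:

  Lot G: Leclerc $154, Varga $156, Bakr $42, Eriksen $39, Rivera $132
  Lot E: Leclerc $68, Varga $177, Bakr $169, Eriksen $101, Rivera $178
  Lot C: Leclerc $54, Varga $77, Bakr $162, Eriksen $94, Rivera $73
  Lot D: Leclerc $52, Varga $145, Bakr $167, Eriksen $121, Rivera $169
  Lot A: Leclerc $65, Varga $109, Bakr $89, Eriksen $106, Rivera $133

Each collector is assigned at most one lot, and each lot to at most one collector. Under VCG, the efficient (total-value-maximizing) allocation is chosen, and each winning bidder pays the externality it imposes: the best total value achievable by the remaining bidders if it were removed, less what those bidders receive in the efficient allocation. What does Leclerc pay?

Leclerc pays $3.

Efficient allocation: Leclerc→Lot G ($154), Varga→Lot E ($177), Bakr→Lot C ($162), Eriksen→Lot A ($106), Rivera→Lot D ($169); total welfare W = $768.
Leclerc receives Lot G at value $154, so the others get W − 154 = $614.
Without Leclerc: best allocation of the remaining 4 bidders over all 5 lots is Varga→Lot G ($156), Bakr→Lot C ($162), Eriksen→Lot D ($121), Rivera→Lot E ($178), total $617.
VCG payment = (others' best without Leclerc) − (others' welfare with Leclerc) = 617 − 614 = $3.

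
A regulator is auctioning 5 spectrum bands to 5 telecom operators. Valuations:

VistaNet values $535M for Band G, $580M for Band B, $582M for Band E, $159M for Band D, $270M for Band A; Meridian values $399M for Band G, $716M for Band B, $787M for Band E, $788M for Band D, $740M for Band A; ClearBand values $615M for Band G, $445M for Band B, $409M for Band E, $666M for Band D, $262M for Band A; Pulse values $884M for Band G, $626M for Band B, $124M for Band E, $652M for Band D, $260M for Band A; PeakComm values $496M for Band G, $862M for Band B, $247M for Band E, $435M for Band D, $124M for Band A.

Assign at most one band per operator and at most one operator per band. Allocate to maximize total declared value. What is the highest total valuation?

Max total: $3734M

Optimal: VistaNet→Band E ($582M), Meridian→Band A ($740M), ClearBand→Band D ($666M), Pulse→Band G ($884M), PeakComm→Band B ($862M) — total 582+740+666+884+862 = $3734M.
Row-greedy (each operator in turn takes its best remaining band) gives $2735M, worse by 999.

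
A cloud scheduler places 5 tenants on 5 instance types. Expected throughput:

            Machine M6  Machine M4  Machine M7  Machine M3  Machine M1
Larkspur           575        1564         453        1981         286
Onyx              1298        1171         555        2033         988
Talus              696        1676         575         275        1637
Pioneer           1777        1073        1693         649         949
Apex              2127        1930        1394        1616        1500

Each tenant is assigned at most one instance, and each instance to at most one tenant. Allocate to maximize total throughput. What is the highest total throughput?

Maximum total: 9054 ops/s

Optimal: Larkspur→Machine M4 (1564 ops/s), Onyx→Machine M3 (2033 ops/s), Talus→Machine M1 (1637 ops/s), Pioneer→Machine M7 (1693 ops/s), Apex→Machine M6 (2127 ops/s) — total 1564+2033+1637+1693+2127 = 9054 ops/s.
Column-greedy (each instance in turn goes to its best remaining tenant) gives 7815 ops/s, worse by 1239.
Next-best assignment: Larkspur→Machine M3, Onyx→Machine M4, Talus→Machine M1, Pioneer→Machine M7, Apex→Machine M6 = 8609 ops/s.
Swapping Onyx↔Apex (Onyx→Machine M6 1298 ops/s, Apex→Machine M3 1616 ops/s) loses 1246.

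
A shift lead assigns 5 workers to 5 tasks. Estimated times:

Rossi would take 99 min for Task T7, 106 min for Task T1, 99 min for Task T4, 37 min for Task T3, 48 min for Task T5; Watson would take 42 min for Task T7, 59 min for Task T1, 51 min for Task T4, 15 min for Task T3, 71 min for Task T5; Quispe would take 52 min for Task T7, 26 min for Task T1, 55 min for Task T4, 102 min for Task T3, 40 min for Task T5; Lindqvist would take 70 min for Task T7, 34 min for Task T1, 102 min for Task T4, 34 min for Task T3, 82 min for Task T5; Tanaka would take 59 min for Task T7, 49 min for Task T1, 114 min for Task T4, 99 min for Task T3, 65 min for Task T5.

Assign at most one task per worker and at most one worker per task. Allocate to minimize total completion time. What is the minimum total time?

This is a one-to-one assignment (minimum-cost bipartite matching).
Optimal: Rossi→Task T5 (48 min), Watson→Task T3 (15 min), Quispe→Task T4 (55 min), Lindqvist→Task T1 (34 min), Tanaka→Task T7 (59 min) — total 48+15+55+34+59 = 211 min.
Min-entry greedy (repeatedly take the single cheapest remaining cell) gives 250 min, worse by 39.
Swapping Rossi↔Quispe (Rossi→Task T4 99 min, Quispe→Task T5 40 min) adds 36.
Every other assignment is strictly worse.

Minimum total: 211 min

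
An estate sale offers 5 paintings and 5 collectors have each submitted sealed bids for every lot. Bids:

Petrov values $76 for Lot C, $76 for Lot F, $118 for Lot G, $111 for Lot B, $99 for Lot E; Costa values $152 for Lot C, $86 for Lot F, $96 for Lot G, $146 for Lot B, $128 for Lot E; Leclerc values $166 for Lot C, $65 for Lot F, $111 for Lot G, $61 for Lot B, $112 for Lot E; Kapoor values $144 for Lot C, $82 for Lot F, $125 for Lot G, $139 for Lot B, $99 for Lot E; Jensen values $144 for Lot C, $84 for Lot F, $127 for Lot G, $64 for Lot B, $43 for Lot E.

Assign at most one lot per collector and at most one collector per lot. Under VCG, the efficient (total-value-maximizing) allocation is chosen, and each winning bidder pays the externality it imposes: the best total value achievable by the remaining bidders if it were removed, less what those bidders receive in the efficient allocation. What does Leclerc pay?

Leclerc pays $59.

Efficient allocation: Petrov→Lot F ($76), Costa→Lot E ($128), Leclerc→Lot C ($166), Kapoor→Lot B ($139), Jensen→Lot G ($127); total welfare W = $636.
Leclerc receives Lot C at value $166, so the others get W − 166 = $470.
Without Leclerc: best allocation of the remaining 4 bidders over all 5 lots is Petrov→Lot G ($118), Costa→Lot E ($128), Kapoor→Lot B ($139), Jensen→Lot C ($144), total $529.
VCG payment = (others' best without Leclerc) − (others' welfare with Leclerc) = 529 − 470 = $59.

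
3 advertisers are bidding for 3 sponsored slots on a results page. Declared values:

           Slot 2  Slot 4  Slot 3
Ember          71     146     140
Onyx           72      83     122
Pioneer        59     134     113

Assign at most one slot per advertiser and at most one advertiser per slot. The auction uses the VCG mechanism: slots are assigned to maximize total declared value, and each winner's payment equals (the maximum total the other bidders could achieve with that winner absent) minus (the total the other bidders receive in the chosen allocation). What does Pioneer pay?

Pioneer pays $56.

Efficient allocation: Ember→Slot 3 ($140), Onyx→Slot 2 ($72), Pioneer→Slot 4 ($134); total welfare W = $346.
Pioneer receives Slot 4 at value $134, so the others get W − 134 = $212.
Without Pioneer: best allocation of the remaining 2 bidders over all 3 slots is Ember→Slot 4 ($146), Onyx→Slot 3 ($122), total $268.
VCG payment = (others' best without Pioneer) − (others' welfare with Pioneer) = 268 − 212 = $56.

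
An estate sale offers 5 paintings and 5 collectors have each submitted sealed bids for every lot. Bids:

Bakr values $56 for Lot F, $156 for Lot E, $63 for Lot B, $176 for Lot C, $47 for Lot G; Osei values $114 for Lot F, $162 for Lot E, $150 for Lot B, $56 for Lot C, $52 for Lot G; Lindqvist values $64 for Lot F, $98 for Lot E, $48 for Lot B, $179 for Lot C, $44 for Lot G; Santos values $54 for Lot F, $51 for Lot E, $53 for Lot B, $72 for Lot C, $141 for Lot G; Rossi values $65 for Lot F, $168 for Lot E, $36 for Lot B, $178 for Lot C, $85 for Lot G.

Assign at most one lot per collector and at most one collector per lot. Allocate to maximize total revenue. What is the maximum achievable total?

Maximum total: $699

Optimal: Bakr→Lot C ($176), Osei→Lot B ($150), Lindqvist→Lot F ($64), Santos→Lot G ($141), Rossi→Lot E ($168) — total 176+150+64+141+168 = $699.
Max-entry greedy (repeatedly take the single best remaining cell) gives $694, worse by 5.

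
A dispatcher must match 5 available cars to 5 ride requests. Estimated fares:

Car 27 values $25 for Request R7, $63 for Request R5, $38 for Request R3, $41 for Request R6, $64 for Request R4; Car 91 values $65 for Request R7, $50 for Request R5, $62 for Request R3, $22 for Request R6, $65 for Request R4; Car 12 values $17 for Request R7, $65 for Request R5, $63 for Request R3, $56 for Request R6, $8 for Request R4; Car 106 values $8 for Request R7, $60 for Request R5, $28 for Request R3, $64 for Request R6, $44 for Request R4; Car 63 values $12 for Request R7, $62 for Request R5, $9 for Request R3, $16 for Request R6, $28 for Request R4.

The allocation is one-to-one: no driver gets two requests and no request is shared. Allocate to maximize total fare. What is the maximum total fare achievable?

Maximum total: $318

This is the linear assignment problem.
Optimal: Car 27→Request R4 ($64), Car 91→Request R7 ($65), Car 12→Request R3 ($63), Car 106→Request R6 ($64), Car 63→Request R5 ($62) — total 64+65+63+64+62 = $318.
Column-greedy (each request in turn goes to its best remaining driver) gives $260, worse by 58.
No other one-to-one assignment exceeds $318.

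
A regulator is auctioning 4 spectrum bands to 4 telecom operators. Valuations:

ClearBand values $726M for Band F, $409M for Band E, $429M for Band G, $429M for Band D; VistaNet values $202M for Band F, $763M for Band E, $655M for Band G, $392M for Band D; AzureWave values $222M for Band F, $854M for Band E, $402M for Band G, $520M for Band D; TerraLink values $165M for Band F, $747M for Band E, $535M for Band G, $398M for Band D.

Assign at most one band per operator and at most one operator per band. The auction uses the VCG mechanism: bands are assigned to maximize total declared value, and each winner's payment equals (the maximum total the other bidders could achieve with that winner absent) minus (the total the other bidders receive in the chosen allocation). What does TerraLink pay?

Efficient allocation: ClearBand→Band F ($726M), VistaNet→Band G ($655M), AzureWave→Band D ($520M), TerraLink→Band E ($747M); total welfare W = $2648M.
TerraLink receives Band E at value $747M, so the others get W − 747 = $1901M.
Without TerraLink: best allocation of the remaining 3 bidders over all 4 bands is ClearBand→Band F ($726M), VistaNet→Band G ($655M), AzureWave→Band E ($854M), total $2235M.
VCG payment = (others' best without TerraLink) − (others' welfare with TerraLink) = 2235 − 1901 = $334M.

TerraLink pays $334M.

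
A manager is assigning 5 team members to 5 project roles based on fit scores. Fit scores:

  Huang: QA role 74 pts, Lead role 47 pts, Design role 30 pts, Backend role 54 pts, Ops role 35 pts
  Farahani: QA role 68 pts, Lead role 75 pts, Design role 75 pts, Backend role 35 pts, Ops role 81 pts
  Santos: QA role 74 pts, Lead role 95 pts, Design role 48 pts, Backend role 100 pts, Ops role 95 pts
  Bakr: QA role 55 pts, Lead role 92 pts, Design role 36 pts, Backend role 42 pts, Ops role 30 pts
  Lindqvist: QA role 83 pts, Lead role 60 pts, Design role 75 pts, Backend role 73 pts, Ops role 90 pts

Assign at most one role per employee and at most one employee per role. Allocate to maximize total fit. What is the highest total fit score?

Treat this as an assignment problem: match each employee to one role.
Optimal: Huang→QA role (74 pts), Farahani→Design role (75 pts), Santos→Backend role (100 pts), Bakr→Lead role (92 pts), Lindqvist→Ops role (90 pts) — total 74+75+100+92+90 = 431 pts.
Column-greedy (each role in turn goes to its best remaining employee) gives 337 pts, worse by 94.
Next-best assignment: Huang→QA role, Farahani→Ops role, Santos→Backend role, Bakr→Lead role, Lindqvist→Design role = 422 pts.
Every other assignment is strictly worse.

Maximum total: 431 pts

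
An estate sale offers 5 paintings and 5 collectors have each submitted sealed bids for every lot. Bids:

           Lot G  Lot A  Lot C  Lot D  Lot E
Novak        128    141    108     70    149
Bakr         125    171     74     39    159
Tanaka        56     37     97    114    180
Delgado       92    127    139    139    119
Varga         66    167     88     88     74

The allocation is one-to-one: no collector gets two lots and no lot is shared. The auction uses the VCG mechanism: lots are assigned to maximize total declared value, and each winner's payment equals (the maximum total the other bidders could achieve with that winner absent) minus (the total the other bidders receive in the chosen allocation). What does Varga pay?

Varga pays $66.

Efficient allocation: Novak→Lot C ($108), Bakr→Lot G ($125), Tanaka→Lot E ($180), Delgado→Lot D ($139), Varga→Lot A ($167); total welfare W = $719.
Varga receives Lot A at value $167, so the others get W − 167 = $552.
Without Varga: best allocation of the remaining 4 bidders over all 5 lots is Novak→Lot G ($128), Bakr→Lot A ($171), Tanaka→Lot E ($180), Delgado→Lot C ($139), total $618.
VCG payment = (others' best without Varga) − (others' welfare with Varga) = 618 − 552 = $66.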